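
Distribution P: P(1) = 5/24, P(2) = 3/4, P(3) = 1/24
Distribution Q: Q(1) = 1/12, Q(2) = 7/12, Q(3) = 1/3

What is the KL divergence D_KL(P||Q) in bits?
0.4223 bits

D_KL(P||Q) = Σ P(x) log₂(P(x)/Q(x))

Computing term by term:
  P(1)·log₂(P(1)/Q(1)) = (5/24)·log₂((5/24)/(1/12)) = 0.27540
  P(2)·log₂(P(2)/Q(2)) = (3/4)·log₂((3/4)/(7/12)) = 0.27193
  P(3)·log₂(P(3)/Q(3)) = (1/24)·log₂((1/24)/(1/3)) = -0.12500

D_KL(P||Q) = 0.27540 + 0.27193 - 0.12500 = 0.42233 ≈ 0.4223 bits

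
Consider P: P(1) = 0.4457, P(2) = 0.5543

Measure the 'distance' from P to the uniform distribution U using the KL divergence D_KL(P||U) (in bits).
0.0085 bits

U(i) = 1/2 for all i

D_KL(P||U) = Σ P(x) log₂(P(x) / (1/2))
           = Σ P(x) log₂(P(x)) + log₂(2)
           = log₂(2) - H(P)

H(P) = -Σ P(x) log₂(P(x)):
  -P(1)·log₂(P(1)) = -(0.4457)·log₂(0.4457) = 0.51962
  -P(2)·log₂(P(2)) = -(0.5543)·log₂(0.5543) = 0.47185
H(P) = 0.51962 + 0.47185 = 0.99147 bits

log₂(2) = 1.00000 bits

D_KL(P||U) = 1.00000 - 0.99147 = 0.00853 ≈ 0.0085 bits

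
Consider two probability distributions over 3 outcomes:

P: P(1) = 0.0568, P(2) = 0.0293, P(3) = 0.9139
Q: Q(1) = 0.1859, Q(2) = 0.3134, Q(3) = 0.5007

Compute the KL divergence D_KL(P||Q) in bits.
0.5960 bits

D_KL(P||Q) = Σ P(x) log₂(P(x)/Q(x))

Computing term by term:
  P(1)·log₂(P(1)/Q(1)) = 0.0568·log₂(0.0568/0.1859) = -0.09716
  P(2)·log₂(P(2)/Q(2)) = 0.0293·log₂(0.0293/0.3134) = -0.10018
  P(3)·log₂(P(3)/Q(3)) = 0.9139·log₂(0.9139/0.5007) = 0.79335

D_KL(P||Q) = -0.09716 - 0.10018 + 0.79335 = 0.59601 ≈ 0.5960 bits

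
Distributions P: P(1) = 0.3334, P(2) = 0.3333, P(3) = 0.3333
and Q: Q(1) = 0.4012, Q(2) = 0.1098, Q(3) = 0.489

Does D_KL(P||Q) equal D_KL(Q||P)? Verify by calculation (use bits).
D_KL(P||Q) = 0.2606 bits, D_KL(Q||P) = 0.2017 bits. No — D_KL(P||Q) ≠ D_KL(Q||P) for this pair.

D_KL(P||Q) = Σ P(x) log₂(P(x)/Q(x))

Computing term by term:
  P(1)·log₂(P(1)/Q(1)) = 0.3334·log₂(0.3334/0.4012) = -0.08904
  P(2)·log₂(P(2)/Q(2)) = 0.3333·log₂(0.3333/0.1098) = 0.53393
  P(3)·log₂(P(3)/Q(3)) = 0.3333·log₂(0.3333/0.489) = -0.18432

D_KL(P||Q) = -0.08904 + 0.53393 - 0.18432 = 0.26057 ≈ 0.2606 bits

D_KL(Q||P) = Σ Q(x) log₂(Q(x)/P(x))

Computing term by term:
  Q(1)·log₂(Q(1)/P(1)) = 0.4012·log₂(0.4012/0.3334) = 0.10715
  Q(2)·log₂(Q(2)/P(2)) = 0.1098·log₂(0.1098/0.3333) = -0.17589
  Q(3)·log₂(Q(3)/P(3)) = 0.489·log₂(0.489/0.3333) = 0.27042

D_KL(Q||P) = 0.10715 - 0.17589 + 0.27042 = 0.20168 ≈ 0.2017 bits

These are NOT equal (difference: 0.0589 bits). KL divergence is asymmetric: D_KL(P||Q) ≠ D_KL(Q||P) in general.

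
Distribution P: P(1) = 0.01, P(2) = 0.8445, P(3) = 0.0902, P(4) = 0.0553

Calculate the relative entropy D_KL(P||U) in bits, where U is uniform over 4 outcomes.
1.1836 bits

U(i) = 1/4 for all i

D_KL(P||U) = Σ P(x) log₂(P(x) / (1/4))
           = Σ P(x) log₂(P(x)) + log₂(4)
           = log₂(4) - H(P)

H(P) = -Σ P(x) log₂(P(x)):
  -P(1)·log₂(P(1)) = -(0.01)·log₂(0.01) = 0.06644
  -P(2)·log₂(P(2)) = -(0.8445)·log₂(0.8445) = 0.20592
  -P(3)·log₂(P(3)) = -(0.0902)·log₂(0.0902) = 0.31306
  -P(4)·log₂(P(4)) = -(0.0553)·log₂(0.0553) = 0.23096
H(P) = 0.06644 + 0.20592 + 0.31306 + 0.23096 = 0.81638 bits

log₂(4) = 2.00000 bits

D_KL(P||U) = 2.00000 - 0.81638 = 1.18362 ≈ 1.1836 bits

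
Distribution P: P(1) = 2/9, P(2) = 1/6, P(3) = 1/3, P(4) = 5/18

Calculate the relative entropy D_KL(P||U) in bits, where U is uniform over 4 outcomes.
0.0453 bits

U(i) = 1/4 for all i

D_KL(P||U) = Σ P(x) log₂(P(x) / (1/4))
           = Σ P(x) log₂(P(x)) + log₂(4)
           = log₂(4) - H(P)

H(P) = -Σ P(x) log₂(P(x)):
  -P(1)·log₂(P(1)) = -(2/9)·log₂(2/9) = 0.48221
  -P(2)·log₂(P(2)) = -(1/6)·log₂(1/6) = 0.43083
  -P(3)·log₂(P(3)) = -(1/3)·log₂(1/3) = 0.52832
  -P(4)·log₂(P(4)) = -(5/18)·log₂(5/18) = 0.51333
H(P) = 0.48221 + 0.43083 + 0.52832 + 0.51333 = 1.95469 bits

log₂(4) = 2.00000 bits

D_KL(P||U) = 2.00000 - 1.95469 = 0.04531 ≈ 0.0453 bits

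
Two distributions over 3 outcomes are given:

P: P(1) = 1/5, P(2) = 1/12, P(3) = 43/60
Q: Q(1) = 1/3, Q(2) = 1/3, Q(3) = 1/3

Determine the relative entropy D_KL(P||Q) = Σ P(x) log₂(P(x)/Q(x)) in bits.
0.4774 bits

D_KL(P||Q) = Σ P(x) log₂(P(x)/Q(x))

Computing term by term:
  P(1)·log₂(P(1)/Q(1)) = (1/5)·log₂((1/5)/(1/3)) = -0.14739
  P(2)·log₂(P(2)/Q(2)) = (1/12)·log₂((1/12)/(1/3)) = -0.16667
  P(3)·log₂(P(3)/Q(3)) = (43/60)·log₂((43/60)/(1/3)) = 0.79144

D_KL(P||Q) = -0.14739 - 0.16667 + 0.79144 = 0.47738 ≈ 0.4774 bits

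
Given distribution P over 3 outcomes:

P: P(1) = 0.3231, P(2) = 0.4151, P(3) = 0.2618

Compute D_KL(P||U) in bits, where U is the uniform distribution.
0.0256 bits

U(i) = 1/3 for all i

D_KL(P||U) = Σ P(x) log₂(P(x) / (1/3))
           = Σ P(x) log₂(P(x)) + log₂(3)
           = log₂(3) - H(P)

H(P) = -Σ P(x) log₂(P(x)):
  -P(1)·log₂(P(1)) = -(0.3231)·log₂(0.3231) = 0.52664
  -P(2)·log₂(P(2)) = -(0.4151)·log₂(0.4151) = 0.52654
  -P(3)·log₂(P(3)) = -(0.2618)·log₂(0.2618) = 0.50618
H(P) = 0.52664 + 0.52654 + 0.50618 = 1.55936 bits

log₂(3) = 1.58496 bits

D_KL(P||U) = 1.58496 - 1.55936 = 0.02560 ≈ 0.0256 bits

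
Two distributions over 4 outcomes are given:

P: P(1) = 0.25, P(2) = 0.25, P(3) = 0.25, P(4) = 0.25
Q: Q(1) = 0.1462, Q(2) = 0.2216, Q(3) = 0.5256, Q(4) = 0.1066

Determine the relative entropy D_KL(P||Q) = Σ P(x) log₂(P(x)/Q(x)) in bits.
0.2764 bits

D_KL(P||Q) = Σ P(x) log₂(P(x)/Q(x))

Computing term by term:
  P(1)·log₂(P(1)/Q(1)) = 0.25·log₂(0.25/0.1462) = 0.19350
  P(2)·log₂(P(2)/Q(2)) = 0.25·log₂(0.25/0.2216) = 0.04349
  P(3)·log₂(P(3)/Q(3)) = 0.25·log₂(0.25/0.5256) = -0.26801
  P(4)·log₂(P(4)/Q(4)) = 0.25·log₂(0.25/0.1066) = 0.30743

D_KL(P||Q) = 0.19350 + 0.04349 - 0.26801 + 0.30743 = 0.27641 ≈ 0.2764 bits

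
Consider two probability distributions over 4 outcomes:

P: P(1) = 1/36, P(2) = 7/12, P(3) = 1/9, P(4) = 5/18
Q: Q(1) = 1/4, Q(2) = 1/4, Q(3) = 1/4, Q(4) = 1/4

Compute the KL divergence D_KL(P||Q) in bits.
0.5372 bits

D_KL(P||Q) = Σ P(x) log₂(P(x)/Q(x))

Computing term by term:
  P(1)·log₂(P(1)/Q(1)) = (1/36)·log₂((1/36)/(1/4)) = -0.08805
  P(2)·log₂(P(2)/Q(2)) = (7/12)·log₂((7/12)/(1/4)) = 0.71306
  P(3)·log₂(P(3)/Q(3)) = (1/9)·log₂((1/9)/(1/4)) = -0.12999
  P(4)·log₂(P(4)/Q(4)) = (5/18)·log₂((5/18)/(1/4)) = 0.04222

D_KL(P||Q) = -0.08805 + 0.71306 - 0.12999 + 0.04222 = 0.53724 ≈ 0.5372 bits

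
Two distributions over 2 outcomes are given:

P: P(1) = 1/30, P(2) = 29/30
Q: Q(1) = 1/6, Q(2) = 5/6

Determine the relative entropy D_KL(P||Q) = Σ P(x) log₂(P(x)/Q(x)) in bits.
0.1296 bits

D_KL(P||Q) = Σ P(x) log₂(P(x)/Q(x))

Computing term by term:
  P(1)·log₂(P(1)/Q(1)) = (1/30)·log₂((1/30)/(1/6)) = -0.07740
  P(2)·log₂(P(2)/Q(2)) = (29/30)·log₂((29/30)/(5/6)) = 0.20699

D_KL(P||Q) = -0.07740 + 0.20699 = 0.12959 ≈ 0.1296 bits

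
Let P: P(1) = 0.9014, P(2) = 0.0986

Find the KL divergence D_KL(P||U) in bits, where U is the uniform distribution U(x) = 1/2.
0.5355 bits

U(i) = 1/2 for all i

D_KL(P||U) = Σ P(x) log₂(P(x) / (1/2))
           = Σ P(x) log₂(P(x)) + log₂(2)
           = log₂(2) - H(P)

H(P) = -Σ P(x) log₂(P(x)):
  -P(1)·log₂(P(1)) = -(0.9014)·log₂(0.9014) = 0.13499
  -P(2)·log₂(P(2)) = -(0.0986)·log₂(0.0986) = 0.32955
H(P) = 0.13499 + 0.32955 = 0.46454 bits

log₂(2) = 1.00000 bits

D_KL(P||U) = 1.00000 - 0.46454 = 0.53546 ≈ 0.5355 bits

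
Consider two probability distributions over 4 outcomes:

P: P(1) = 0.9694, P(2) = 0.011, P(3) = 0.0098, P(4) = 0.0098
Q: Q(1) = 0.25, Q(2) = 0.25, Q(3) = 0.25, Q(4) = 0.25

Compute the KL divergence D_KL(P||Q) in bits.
1.7542 bits

D_KL(P||Q) = Σ P(x) log₂(P(x)/Q(x))

Computing term by term:
  P(1)·log₂(P(1)/Q(1)) = 0.9694·log₂(0.9694/0.25) = 1.89534
  P(2)·log₂(P(2)/Q(2)) = 0.011·log₂(0.011/0.25) = -0.04957
  P(3)·log₂(P(3)/Q(3)) = 0.0098·log₂(0.0098/0.25) = -0.04580
  P(4)·log₂(P(4)/Q(4)) = 0.0098·log₂(0.0098/0.25) = -0.04580

D_KL(P||Q) = 1.89534 - 0.04957 - 0.04580 - 0.04580 = 1.75417 ≈ 1.7542 bits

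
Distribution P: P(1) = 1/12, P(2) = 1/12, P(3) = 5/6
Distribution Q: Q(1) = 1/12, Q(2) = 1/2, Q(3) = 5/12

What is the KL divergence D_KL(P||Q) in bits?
0.6179 bits

D_KL(P||Q) = Σ P(x) log₂(P(x)/Q(x))

Computing term by term:
  P(1)·log₂(P(1)/Q(1)) = (1/12)·log₂((1/12)/(1/12)) = 0.00000
  P(2)·log₂(P(2)/Q(2)) = (1/12)·log₂((1/12)/(1/2)) = -0.21541
  P(3)·log₂(P(3)/Q(3)) = (5/6)·log₂((5/6)/(5/12)) = 0.83333

D_KL(P||Q) = 0.00000 - 0.21541 + 0.83333 = 0.61792 ≈ 0.6179 bits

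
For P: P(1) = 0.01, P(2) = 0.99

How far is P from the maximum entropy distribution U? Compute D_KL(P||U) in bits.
0.9192 bits

U(i) = 1/2 for all i

D_KL(P||U) = Σ P(x) log₂(P(x) / (1/2))
           = Σ P(x) log₂(P(x)) + log₂(2)
           = log₂(2) - H(P)

H(P) = -Σ P(x) log₂(P(x)):
  -P(1)·log₂(P(1)) = -(0.01)·log₂(0.01) = 0.06644
  -P(2)·log₂(P(2)) = -(0.99)·log₂(0.99) = 0.01435
H(P) = 0.06644 + 0.01435 = 0.08079 bits

log₂(2) = 1.00000 bits

D_KL(P||U) = 1.00000 - 0.08079 = 0.91921 ≈ 0.9192 bits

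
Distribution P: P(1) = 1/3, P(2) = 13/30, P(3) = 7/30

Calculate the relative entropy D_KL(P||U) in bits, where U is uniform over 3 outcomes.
0.0440 bits

U(i) = 1/3 for all i

D_KL(P||U) = Σ P(x) log₂(P(x) / (1/3))
           = Σ P(x) log₂(P(x)) + log₂(3)
           = log₂(3) - H(P)

H(P) = -Σ P(x) log₂(P(x)):
  -P(1)·log₂(P(1)) = -(1/3)·log₂(1/3) = 0.52832
  -P(2)·log₂(P(2)) = -(13/30)·log₂(13/30) = 0.52280
  -P(3)·log₂(P(3)) = -(7/30)·log₂(7/30) = 0.48989
H(P) = 0.52832 + 0.52280 + 0.48989 = 1.54101 bits

log₂(3) = 1.58496 bits

D_KL(P||U) = 1.58496 - 1.54101 = 0.04395 ≈ 0.0440 bits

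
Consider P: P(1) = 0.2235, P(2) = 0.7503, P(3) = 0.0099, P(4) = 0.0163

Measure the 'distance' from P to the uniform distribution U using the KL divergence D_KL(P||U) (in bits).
1.0432 bits

U(i) = 1/4 for all i

D_KL(P||U) = Σ P(x) log₂(P(x) / (1/4))
           = Σ P(x) log₂(P(x)) + log₂(4)
           = log₂(4) - H(P)

H(P) = -Σ P(x) log₂(P(x)):
  -P(1)·log₂(P(1)) = -(0.2235)·log₂(0.2235) = 0.48313
  -P(2)·log₂(P(2)) = -(0.7503)·log₂(0.7503) = 0.31097
  -P(3)·log₂(P(3)) = -(0.0099)·log₂(0.0099) = 0.06592
  -P(4)·log₂(P(4)) = -(0.0163)·log₂(0.0163) = 0.09681
H(P) = 0.48313 + 0.31097 + 0.06592 + 0.09681 = 0.95683 bits

log₂(4) = 2.00000 bits

D_KL(P||U) = 2.00000 - 0.95683 = 1.04317 ≈ 1.0432 bits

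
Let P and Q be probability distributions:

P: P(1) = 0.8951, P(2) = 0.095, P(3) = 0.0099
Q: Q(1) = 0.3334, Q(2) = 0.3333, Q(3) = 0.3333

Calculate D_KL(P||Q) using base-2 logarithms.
1.0531 bits

D_KL(P||Q) = Σ P(x) log₂(P(x)/Q(x))

Computing term by term:
  P(1)·log₂(P(1)/Q(1)) = 0.8951·log₂(0.8951/0.3334) = 1.27533
  P(2)·log₂(P(2)/Q(2)) = 0.095·log₂(0.095/0.3333) = -0.17203
  P(3)·log₂(P(3)/Q(3)) = 0.0099·log₂(0.0099/0.3333) = -0.05023

D_KL(P||Q) = 1.27533 - 0.17203 - 0.05023 = 1.05307 ≈ 1.0531 bits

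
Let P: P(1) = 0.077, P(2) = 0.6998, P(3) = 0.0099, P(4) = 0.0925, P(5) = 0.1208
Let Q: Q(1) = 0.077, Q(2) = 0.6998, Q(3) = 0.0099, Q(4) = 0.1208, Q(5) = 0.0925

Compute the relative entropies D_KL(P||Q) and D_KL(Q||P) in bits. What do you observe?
D_KL(P||Q) = 0.0109 bits, D_KL(Q||P) = 0.0109 bits. The two directions give the same value here, because Q is a self-inverse relabeling of P; in general KL divergence is asymmetric.

D_KL(P||Q) = Σ P(x) log₂(P(x)/Q(x))

Computing term by term:
  P(1)·log₂(P(1)/Q(1)) = 0.077·log₂(0.077/0.077) = 0.00000
  P(2)·log₂(P(2)/Q(2)) = 0.6998·log₂(0.6998/0.6998) = 0.00000
  P(3)·log₂(P(3)/Q(3)) = 0.0099·log₂(0.0099/0.0099) = 0.00000
  P(4)·log₂(P(4)/Q(4)) = 0.0925·log₂(0.0925/0.1208) = -0.03562
  P(5)·log₂(P(5)/Q(5)) = 0.1208·log₂(0.1208/0.0925) = 0.04652

D_KL(P||Q) = 0.00000 + 0.00000 + 0.00000 - 0.03562 + 0.04652 = 0.01090 ≈ 0.0109 bits

D_KL(Q||P) = Σ Q(x) log₂(Q(x)/P(x))

Computing term by term:
  Q(1)·log₂(Q(1)/P(1)) = 0.077·log₂(0.077/0.077) = 0.00000
  Q(2)·log₂(Q(2)/P(2)) = 0.6998·log₂(0.6998/0.6998) = 0.00000
  Q(3)·log₂(Q(3)/P(3)) = 0.0099·log₂(0.0099/0.0099) = 0.00000
  Q(4)·log₂(Q(4)/P(4)) = 0.1208·log₂(0.1208/0.0925) = 0.04652
  Q(5)·log₂(Q(5)/P(5)) = 0.0925·log₂(0.0925/0.1208) = -0.03562

D_KL(Q||P) = 0.00000 + 0.00000 + 0.00000 + 0.04652 - 0.03562 = 0.01090 ≈ 0.0109 bits

These ARE equal here. Q is P with outcomes relabeled (Q(4) = P(5), Q(5) = P(4)) by a relabeling that is its own inverse, so the two sums contain exactly the same terms in a different order. This is a special case — KL divergence is not symmetric in general: D_KL(P||Q) ≠ D_KL(Q||P) for most P, Q.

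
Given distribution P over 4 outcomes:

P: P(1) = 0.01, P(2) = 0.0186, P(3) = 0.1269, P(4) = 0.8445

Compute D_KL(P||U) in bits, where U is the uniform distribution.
1.2428 bits

U(i) = 1/4 for all i

D_KL(P||U) = Σ P(x) log₂(P(x) / (1/4))
           = Σ P(x) log₂(P(x)) + log₂(4)
           = log₂(4) - H(P)

H(P) = -Σ P(x) log₂(P(x)):
  -P(1)·log₂(P(1)) = -(0.01)·log₂(0.01) = 0.06644
  -P(2)·log₂(P(2)) = -(0.0186)·log₂(0.0186) = 0.10692
  -P(3)·log₂(P(3)) = -(0.1269)·log₂(0.1269) = 0.37794
  -P(4)·log₂(P(4)) = -(0.8445)·log₂(0.8445) = 0.20592
H(P) = 0.06644 + 0.10692 + 0.37794 + 0.20592 = 0.75722 bits

log₂(4) = 2.00000 bits

D_KL(P||U) = 2.00000 - 0.75722 = 1.24278 ≈ 1.2428 bits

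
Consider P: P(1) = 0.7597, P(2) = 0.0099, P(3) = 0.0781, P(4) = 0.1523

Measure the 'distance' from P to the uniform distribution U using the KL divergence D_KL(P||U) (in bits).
0.9321 bits

U(i) = 1/4 for all i

D_KL(P||U) = Σ P(x) log₂(P(x) / (1/4))
           = Σ P(x) log₂(P(x)) + log₂(4)
           = log₂(4) - H(P)

H(P) = -Σ P(x) log₂(P(x)):
  -P(1)·log₂(P(1)) = -(0.7597)·log₂(0.7597) = 0.30122
  -P(2)·log₂(P(2)) = -(0.0099)·log₂(0.0099) = 0.06592
  -P(3)·log₂(P(3)) = -(0.0781)·log₂(0.0781) = 0.28729
  -P(4)·log₂(P(4)) = -(0.1523)·log₂(0.1523) = 0.41350
H(P) = 0.30122 + 0.06592 + 0.28729 + 0.41350 = 1.06793 bits

log₂(4) = 2.00000 bits

D_KL(P||U) = 2.00000 - 1.06793 = 0.93207 ≈ 0.9321 bits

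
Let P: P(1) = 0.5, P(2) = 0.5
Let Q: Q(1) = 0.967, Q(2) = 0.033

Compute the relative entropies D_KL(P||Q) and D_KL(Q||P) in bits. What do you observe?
D_KL(P||Q) = 1.4849 bits, D_KL(Q||P) = 0.7908 bits. The two directions give different values (D_KL(P||Q) exceeds D_KL(Q||P) by 0.6941 bits): KL divergence is asymmetric.

D_KL(P||Q) = Σ P(x) log₂(P(x)/Q(x))

Computing term by term:
  P(1)·log₂(P(1)/Q(1)) = 0.5·log₂(0.5/0.967) = -0.47579
  P(2)·log₂(P(2)/Q(2)) = 0.5·log₂(0.5/0.033) = 1.96070

D_KL(P||Q) = -0.47579 + 1.96070 = 1.48491 ≈ 1.4849 bits

D_KL(Q||P) = Σ Q(x) log₂(Q(x)/P(x))

Computing term by term:
  Q(1)·log₂(Q(1)/P(1)) = 0.967·log₂(0.967/0.5) = 0.92019
  Q(2)·log₂(Q(2)/P(2)) = 0.033·log₂(0.033/0.5) = -0.12941

D_KL(Q||P) = 0.92019 - 0.12941 = 0.79078 ≈ 0.7908 bits

These are NOT equal (difference: 0.6941 bits). KL divergence is asymmetric: D_KL(P||Q) ≠ D_KL(Q||P) in general.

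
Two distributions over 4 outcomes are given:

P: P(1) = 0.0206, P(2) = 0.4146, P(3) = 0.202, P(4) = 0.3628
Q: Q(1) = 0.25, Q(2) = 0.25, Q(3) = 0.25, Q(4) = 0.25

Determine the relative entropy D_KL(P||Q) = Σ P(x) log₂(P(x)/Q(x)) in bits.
0.3612 bits

D_KL(P||Q) = Σ P(x) log₂(P(x)/Q(x))

Computing term by term:
  P(1)·log₂(P(1)/Q(1)) = 0.0206·log₂(0.0206/0.25) = -0.07418
  P(2)·log₂(P(2)/Q(2)) = 0.4146·log₂(0.4146/0.25) = 0.30257
  P(3)·log₂(P(3)/Q(3)) = 0.202·log₂(0.202/0.25) = -0.06213
  P(4)·log₂(P(4)/Q(4)) = 0.3628·log₂(0.3628/0.25) = 0.19491

D_KL(P||Q) = -0.07418 + 0.30257 - 0.06213 + 0.19491 = 0.36117 ≈ 0.3612 bits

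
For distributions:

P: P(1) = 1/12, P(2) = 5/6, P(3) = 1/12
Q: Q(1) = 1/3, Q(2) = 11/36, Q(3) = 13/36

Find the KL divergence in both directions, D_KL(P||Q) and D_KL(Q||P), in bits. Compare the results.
D_KL(P||Q) = 0.8633 bits, D_KL(Q||P) = 0.9883 bits. D_KL(Q||P) is larger than D_KL(P||Q) by 0.1250 bits; the two directions differ.

D_KL(P||Q) = Σ P(x) log₂(P(x)/Q(x))

Computing term by term:
  P(1)·log₂(P(1)/Q(1)) = (1/12)·log₂((1/12)/(1/3)) = -0.16667
  P(2)·log₂(P(2)/Q(2)) = (5/6)·log₂((5/6)/(11/36)) = 1.20622
  P(3)·log₂(P(3)/Q(3)) = (1/12)·log₂((1/12)/(13/36)) = -0.17629

D_KL(P||Q) = -0.16667 + 1.20622 - 0.17629 = 0.86326 ≈ 0.8633 bits

D_KL(Q||P) = Σ Q(x) log₂(Q(x)/P(x))

Computing term by term:
  Q(1)·log₂(Q(1)/P(1)) = (1/3)·log₂((1/3)/(1/12)) = 0.66667
  Q(2)·log₂(Q(2)/P(2)) = (11/36)·log₂((11/36)/(5/6)) = -0.44228
  Q(3)·log₂(Q(3)/P(3)) = (13/36)·log₂((13/36)/(1/12)) = 0.76392

D_KL(Q||P) = 0.66667 - 0.44228 + 0.76392 = 0.98831 ≈ 0.9883 bits

These are NOT equal (difference: 0.1250 bits). KL divergence is asymmetric: D_KL(P||Q) ≠ D_KL(Q||P) in general.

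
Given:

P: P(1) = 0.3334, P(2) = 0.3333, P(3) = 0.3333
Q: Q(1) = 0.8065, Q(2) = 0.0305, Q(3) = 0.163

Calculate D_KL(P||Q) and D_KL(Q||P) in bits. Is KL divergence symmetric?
D_KL(P||Q) = 1.0689 bits, D_KL(Q||P) = 0.7544 bits. No, KL divergence is not symmetric.

D_KL(P||Q) = Σ P(x) log₂(P(x)/Q(x))

Computing term by term:
  P(1)·log₂(P(1)/Q(1)) = 0.3334·log₂(0.3334/0.8065) = -0.42489
  P(2)·log₂(P(2)/Q(2)) = 0.3333·log₂(0.3333/0.0305) = 1.14987
  P(3)·log₂(P(3)/Q(3)) = 0.3333·log₂(0.3333/0.163) = 0.34395

D_KL(P||Q) = -0.42489 + 1.14987 + 0.34395 = 1.06893 ≈ 1.0689 bits

D_KL(Q||P) = Σ Q(x) log₂(Q(x)/P(x))

Computing term by term:
  Q(1)·log₂(Q(1)/P(1)) = 0.8065·log₂(0.8065/0.3334) = 1.02782
  Q(2)·log₂(Q(2)/P(2)) = 0.0305·log₂(0.0305/0.3333) = -0.10522
  Q(3)·log₂(Q(3)/P(3)) = 0.163·log₂(0.163/0.3333) = -0.16821

D_KL(Q||P) = 1.02782 - 0.10522 - 0.16821 = 0.75439 ≈ 0.7544 bits

These are NOT equal (difference: 0.3145 bits). KL divergence is asymmetric: D_KL(P||Q) ≠ D_KL(Q||P) in general.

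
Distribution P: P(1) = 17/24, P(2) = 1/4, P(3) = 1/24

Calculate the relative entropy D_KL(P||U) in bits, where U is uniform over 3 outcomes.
0.5415 bits

U(i) = 1/3 for all i

D_KL(P||U) = Σ P(x) log₂(P(x) / (1/3))
           = Σ P(x) log₂(P(x)) + log₂(3)
           = log₂(3) - H(P)

H(P) = -Σ P(x) log₂(P(x)):
  -P(1)·log₂(P(1)) = -(17/24)·log₂(17/24) = 0.35240
  -P(2)·log₂(P(2)) = -(1/4)·log₂(1/4) = 0.50000
  -P(3)·log₂(P(3)) = -(1/24)·log₂(1/24) = 0.19104
H(P) = 0.35240 + 0.50000 + 0.19104 = 1.04344 bits

log₂(3) = 1.58496 bits

D_KL(P||U) = 1.58496 - 1.04344 = 0.54152 ≈ 0.5415 bits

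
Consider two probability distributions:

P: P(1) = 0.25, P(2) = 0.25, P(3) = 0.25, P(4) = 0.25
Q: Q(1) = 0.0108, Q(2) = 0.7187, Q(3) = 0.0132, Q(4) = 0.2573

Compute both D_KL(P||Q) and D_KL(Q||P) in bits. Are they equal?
D_KL(P||Q) = 1.8028 bits, D_KL(Q||P) = 1.0006 bits. No, they are not equal.

D_KL(P||Q) = Σ P(x) log₂(P(x)/Q(x))

Computing term by term:
  P(1)·log₂(P(1)/Q(1)) = 0.25·log₂(0.25/0.0108) = 1.13321
  P(2)·log₂(P(2)/Q(2)) = 0.25·log₂(0.25/0.7187) = -0.38087
  P(3)·log₂(P(3)/Q(3)) = 0.25·log₂(0.25/0.0132) = 1.06083
  P(4)·log₂(P(4)/Q(4)) = 0.25·log₂(0.25/0.2573) = -0.01038

D_KL(P||Q) = 1.13321 - 0.38087 + 1.06083 - 0.01038 = 1.80279 ≈ 1.8028 bits

D_KL(Q||P) = Σ Q(x) log₂(Q(x)/P(x))

Computing term by term:
  Q(1)·log₂(Q(1)/P(1)) = 0.0108·log₂(0.0108/0.25) = -0.04895
  Q(2)·log₂(Q(2)/P(2)) = 0.7187·log₂(0.7187/0.25) = 1.09491
  Q(3)·log₂(Q(3)/P(3)) = 0.0132·log₂(0.0132/0.25) = -0.05601
  Q(4)·log₂(Q(4)/P(4)) = 0.2573·log₂(0.2573/0.25) = 0.01068

D_KL(Q||P) = -0.04895 + 1.09491 - 0.05601 + 0.01068 = 1.00063 ≈ 1.0006 bits

These are NOT equal (difference: 0.8022 bits). KL divergence is asymmetric: D_KL(P||Q) ≠ D_KL(Q||P) in general.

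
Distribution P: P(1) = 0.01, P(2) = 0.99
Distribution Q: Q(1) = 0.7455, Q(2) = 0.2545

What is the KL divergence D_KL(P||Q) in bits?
1.8780 bits

D_KL(P||Q) = Σ P(x) log₂(P(x)/Q(x))

Computing term by term:
  P(1)·log₂(P(1)/Q(1)) = 0.01·log₂(0.01/0.7455) = -0.06220
  P(2)·log₂(P(2)/Q(2)) = 0.99·log₂(0.99/0.2545) = 1.94017

D_KL(P||Q) = -0.06220 + 1.94017 = 1.87797 ≈ 1.8780 bits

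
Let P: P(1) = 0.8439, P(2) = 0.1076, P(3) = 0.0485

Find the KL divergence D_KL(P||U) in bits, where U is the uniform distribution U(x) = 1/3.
0.8205 bits

U(i) = 1/3 for all i

D_KL(P||U) = Σ P(x) log₂(P(x) / (1/3))
           = Σ P(x) log₂(P(x)) + log₂(3)
           = log₂(3) - H(P)

H(P) = -Σ P(x) log₂(P(x)):
  -P(1)·log₂(P(1)) = -(0.8439)·log₂(0.8439) = 0.20663
  -P(2)·log₂(P(2)) = -(0.1076)·log₂(0.1076) = 0.34607
  -P(3)·log₂(P(3)) = -(0.0485)·log₂(0.0485) = 0.21174
H(P) = 0.20663 + 0.34607 + 0.21174 = 0.76444 bits

log₂(3) = 1.58496 bits

D_KL(P||U) = 1.58496 - 0.76444 = 0.82052 ≈ 0.8205 bits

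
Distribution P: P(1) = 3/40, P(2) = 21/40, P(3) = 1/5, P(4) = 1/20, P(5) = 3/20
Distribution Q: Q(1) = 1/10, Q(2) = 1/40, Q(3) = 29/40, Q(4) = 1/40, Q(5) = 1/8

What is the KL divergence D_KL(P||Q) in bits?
1.9927 bits

D_KL(P||Q) = Σ P(x) log₂(P(x)/Q(x))

Computing term by term:
  P(1)·log₂(P(1)/Q(1)) = (3/40)·log₂((3/40)/(1/10)) = -0.03113
  P(2)·log₂(P(2)/Q(2)) = (21/40)·log₂((21/40)/(1/40)) = 2.30597
  P(3)·log₂(P(3)/Q(3)) = (1/5)·log₂((1/5)/(29/40)) = -0.37160
  P(4)·log₂(P(4)/Q(4)) = (1/20)·log₂((1/20)/(1/40)) = 0.05000
  P(5)·log₂(P(5)/Q(5)) = (3/20)·log₂((3/20)/(1/8)) = 0.03946

D_KL(P||Q) = -0.03113 + 2.30597 - 0.37160 + 0.05000 + 0.03946 = 1.99270 ≈ 1.9927 bits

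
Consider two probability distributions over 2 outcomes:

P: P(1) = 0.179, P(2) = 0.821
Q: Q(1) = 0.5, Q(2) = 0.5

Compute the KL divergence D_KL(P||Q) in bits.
0.3221 bits

D_KL(P||Q) = Σ P(x) log₂(P(x)/Q(x))

Computing term by term:
  P(1)·log₂(P(1)/Q(1)) = 0.179·log₂(0.179/0.5) = -0.26527
  P(2)·log₂(P(2)/Q(2)) = 0.821·log₂(0.821/0.5) = 0.58739

D_KL(P||Q) = -0.26527 + 0.58739 = 0.32212 ≈ 0.3221 bits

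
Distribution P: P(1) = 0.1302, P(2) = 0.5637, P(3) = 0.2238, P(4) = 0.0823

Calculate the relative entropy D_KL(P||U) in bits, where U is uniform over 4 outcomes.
0.3710 bits

U(i) = 1/4 for all i

D_KL(P||U) = Σ P(x) log₂(P(x) / (1/4))
           = Σ P(x) log₂(P(x)) + log₂(4)
           = log₂(4) - H(P)

H(P) = -Σ P(x) log₂(P(x)):
  -P(1)·log₂(P(1)) = -(0.1302)·log₂(0.1302) = 0.38294
  -P(2)·log₂(P(2)) = -(0.5637)·log₂(0.5637) = 0.46618
  -P(3)·log₂(P(3)) = -(0.2238)·log₂(0.2238) = 0.48334
  -P(4)·log₂(P(4)) = -(0.0823)·log₂(0.0823) = 0.29652
H(P) = 0.38294 + 0.46618 + 0.48334 + 0.29652 = 1.62898 bits

log₂(4) = 2.00000 bits

D_KL(P||U) = 2.00000 - 1.62898 = 0.37102 ≈ 0.3710 bits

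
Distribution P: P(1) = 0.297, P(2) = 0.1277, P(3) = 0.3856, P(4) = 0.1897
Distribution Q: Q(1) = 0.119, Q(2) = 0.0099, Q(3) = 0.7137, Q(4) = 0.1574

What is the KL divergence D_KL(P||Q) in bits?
0.5716 bits

D_KL(P||Q) = Σ P(x) log₂(P(x)/Q(x))

Computing term by term:
  P(1)·log₂(P(1)/Q(1)) = 0.297·log₂(0.297/0.119) = 0.39189
  P(2)·log₂(P(2)/Q(2)) = 0.1277·log₂(0.1277/0.0099) = 0.47111
  P(3)·log₂(P(3)/Q(3)) = 0.3856·log₂(0.3856/0.7137) = -0.34249
  P(4)·log₂(P(4)/Q(4)) = 0.1897·log₂(0.1897/0.1574) = 0.05108

D_KL(P||Q) = 0.39189 + 0.47111 - 0.34249 + 0.05108 = 0.57159 ≈ 0.5716 bits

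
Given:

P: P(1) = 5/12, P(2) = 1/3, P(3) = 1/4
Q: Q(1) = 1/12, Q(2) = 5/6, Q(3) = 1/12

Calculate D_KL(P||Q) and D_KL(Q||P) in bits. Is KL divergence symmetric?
D_KL(P||Q) = 0.9231 bits, D_KL(Q||P) = 0.7760 bits. No, KL divergence is not symmetric.

D_KL(P||Q) = Σ P(x) log₂(P(x)/Q(x))

Computing term by term:
  P(1)·log₂(P(1)/Q(1)) = (5/12)·log₂((5/12)/(1/12)) = 0.96747
  P(2)·log₂(P(2)/Q(2)) = (1/3)·log₂((1/3)/(5/6)) = -0.44064
  P(3)·log₂(P(3)/Q(3)) = (1/4)·log₂((1/4)/(1/12)) = 0.39624

D_KL(P||Q) = 0.96747 - 0.44064 + 0.39624 = 0.92307 ≈ 0.9231 bits

D_KL(Q||P) = Σ Q(x) log₂(Q(x)/P(x))

Computing term by term:
  Q(1)·log₂(Q(1)/P(1)) = (1/12)·log₂((1/12)/(5/12)) = -0.19349
  Q(2)·log₂(Q(2)/P(2)) = (5/6)·log₂((5/6)/(1/3)) = 1.10161
  Q(3)·log₂(Q(3)/P(3)) = (1/12)·log₂((1/12)/(1/4)) = -0.13208

D_KL(Q||P) = -0.19349 + 1.10161 - 0.13208 = 0.77604 ≈ 0.7760 bits

These are NOT equal (difference: 0.1471 bits). KL divergence is asymmetric: D_KL(P||Q) ≠ D_KL(Q||P) in general.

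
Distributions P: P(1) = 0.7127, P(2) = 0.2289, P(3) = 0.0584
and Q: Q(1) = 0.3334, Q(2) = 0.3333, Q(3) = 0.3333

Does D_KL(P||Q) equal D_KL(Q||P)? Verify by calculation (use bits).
D_KL(P||Q) = 0.5103 bits, D_KL(Q||P) = 0.6528 bits. No — D_KL(P||Q) ≠ D_KL(Q||P) for this pair.

D_KL(P||Q) = Σ P(x) log₂(P(x)/Q(x))

Computing term by term:
  P(1)·log₂(P(1)/Q(1)) = 0.7127·log₂(0.7127/0.3334) = 0.78115
  P(2)·log₂(P(2)/Q(2)) = 0.2289·log₂(0.2289/0.3333) = -0.12409
  P(3)·log₂(P(3)/Q(3)) = 0.0584·log₂(0.0584/0.3333) = -0.14675

D_KL(P||Q) = 0.78115 - 0.12409 - 0.14675 = 0.51031 ≈ 0.5103 bits

D_KL(Q||P) = Σ Q(x) log₂(Q(x)/P(x))

Computing term by term:
  Q(1)·log₂(Q(1)/P(1)) = 0.3334·log₂(0.3334/0.7127) = -0.36542
  Q(2)·log₂(Q(2)/P(2)) = 0.3333·log₂(0.3333/0.2289) = 0.18068
  Q(3)·log₂(Q(3)/P(3)) = 0.3333·log₂(0.3333/0.0584) = 0.83751

D_KL(Q||P) = -0.36542 + 0.18068 + 0.83751 = 0.65277 ≈ 0.6528 bits

These are NOT equal (difference: 0.1425 bits). KL divergence is asymmetric: D_KL(P||Q) ≠ D_KL(Q||P) in general.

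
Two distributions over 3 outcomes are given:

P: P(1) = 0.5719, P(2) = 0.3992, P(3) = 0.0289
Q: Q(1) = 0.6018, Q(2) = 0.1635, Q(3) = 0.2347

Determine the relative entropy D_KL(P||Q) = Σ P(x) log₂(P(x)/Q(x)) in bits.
0.3847 bits

D_KL(P||Q) = Σ P(x) log₂(P(x)/Q(x))

Computing term by term:
  P(1)·log₂(P(1)/Q(1)) = 0.5719·log₂(0.5719/0.6018) = -0.04205
  P(2)·log₂(P(2)/Q(2)) = 0.3992·log₂(0.3992/0.1635) = 0.51410
  P(3)·log₂(P(3)/Q(3)) = 0.0289·log₂(0.0289/0.2347) = -0.08733

D_KL(P||Q) = -0.04205 + 0.51410 - 0.08733 = 0.38472 ≈ 0.3847 bits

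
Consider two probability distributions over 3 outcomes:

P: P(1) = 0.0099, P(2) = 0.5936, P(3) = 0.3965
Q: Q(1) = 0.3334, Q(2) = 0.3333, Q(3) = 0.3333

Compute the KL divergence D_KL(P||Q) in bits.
0.5434 bits

D_KL(P||Q) = Σ P(x) log₂(P(x)/Q(x))

Computing term by term:
  P(1)·log₂(P(1)/Q(1)) = 0.0099·log₂(0.0099/0.3334) = -0.05023
  P(2)·log₂(P(2)/Q(2)) = 0.5936·log₂(0.5936/0.3333) = 0.49427
  P(3)·log₂(P(3)/Q(3)) = 0.3965·log₂(0.3965/0.3333) = 0.09932

D_KL(P||Q) = -0.05023 + 0.49427 + 0.09932 = 0.54336 ≈ 0.5434 bits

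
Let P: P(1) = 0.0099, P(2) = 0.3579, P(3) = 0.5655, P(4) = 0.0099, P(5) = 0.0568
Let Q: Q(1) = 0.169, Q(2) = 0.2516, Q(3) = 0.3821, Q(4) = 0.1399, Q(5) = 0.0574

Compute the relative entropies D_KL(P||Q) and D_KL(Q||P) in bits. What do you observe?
D_KL(P||Q) = 0.4226 bits, D_KL(Q||P) = 0.8832 bits. The two directions give different values (D_KL(Q||P) exceeds D_KL(P||Q) by 0.4606 bits): KL divergence is asymmetric.

D_KL(P||Q) = Σ P(x) log₂(P(x)/Q(x))

Computing term by term:
  P(1)·log₂(P(1)/Q(1)) = 0.0099·log₂(0.0099/0.169) = -0.04053
  P(2)·log₂(P(2)/Q(2)) = 0.3579·log₂(0.3579/0.2516) = 0.18197
  P(3)·log₂(P(3)/Q(3)) = 0.5655·log₂(0.5655/0.3821) = 0.31983
  P(4)·log₂(P(4)/Q(4)) = 0.0099·log₂(0.0099/0.1399) = -0.03783
  P(5)·log₂(P(5)/Q(5)) = 0.0568·log₂(0.0568/0.0574) = -0.00086

D_KL(P||Q) = -0.04053 + 0.18197 + 0.31983 - 0.03783 - 0.00086 = 0.42258 ≈ 0.4226 bits

D_KL(Q||P) = Σ Q(x) log₂(Q(x)/P(x))

Computing term by term:
  Q(1)·log₂(Q(1)/P(1)) = 0.169·log₂(0.169/0.0099) = 0.69179
  Q(2)·log₂(Q(2)/P(2)) = 0.2516·log₂(0.2516/0.3579) = -0.12792
  Q(3)·log₂(Q(3)/P(3)) = 0.3821·log₂(0.3821/0.5655) = -0.21611
  Q(4)·log₂(Q(4)/P(4)) = 0.1399·log₂(0.1399/0.0099) = 0.53453
  Q(5)·log₂(Q(5)/P(5)) = 0.0574·log₂(0.0574/0.0568) = 0.00087

D_KL(Q||P) = 0.69179 - 0.12792 - 0.21611 + 0.53453 + 0.00087 = 0.88316 ≈ 0.8832 bits

These are NOT equal (difference: 0.4606 bits). KL divergence is asymmetric: D_KL(P||Q) ≠ D_KL(Q||P) in general.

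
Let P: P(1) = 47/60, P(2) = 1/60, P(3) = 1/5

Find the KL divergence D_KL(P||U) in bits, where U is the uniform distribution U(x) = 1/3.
0.7462 bits

U(i) = 1/3 for all i

D_KL(P||U) = Σ P(x) log₂(P(x) / (1/3))
           = Σ P(x) log₂(P(x)) + log₂(3)
           = log₂(3) - H(P)

H(P) = -Σ P(x) log₂(P(x)):
  -P(1)·log₂(P(1)) = -(47/60)·log₂(47/60) = 0.27597
  -P(2)·log₂(P(2)) = -(1/60)·log₂(1/60) = 0.09845
  -P(3)·log₂(P(3)) = -(1/5)·log₂(1/5) = 0.46439
H(P) = 0.27597 + 0.09845 + 0.46439 = 0.83881 bits

log₂(3) = 1.58496 bits

D_KL(P||U) = 1.58496 - 0.83881 = 0.74615 ≈ 0.7462 bits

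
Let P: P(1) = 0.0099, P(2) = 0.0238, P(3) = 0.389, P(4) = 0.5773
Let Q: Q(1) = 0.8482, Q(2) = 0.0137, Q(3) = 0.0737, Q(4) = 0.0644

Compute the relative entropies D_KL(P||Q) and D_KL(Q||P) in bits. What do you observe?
D_KL(P||Q) = 2.7157 bits, D_KL(Q||P) = 5.0546 bits. The two directions give different values (D_KL(Q||P) exceeds D_KL(P||Q) by 2.3389 bits): KL divergence is asymmetric.

D_KL(P||Q) = Σ P(x) log₂(P(x)/Q(x))

Computing term by term:
  P(1)·log₂(P(1)/Q(1)) = 0.0099·log₂(0.0099/0.8482) = -0.06357
  P(2)·log₂(P(2)/Q(2)) = 0.0238·log₂(0.0238/0.0137) = 0.01896
  P(3)·log₂(P(3)/Q(3)) = 0.389·log₂(0.389/0.0737) = 0.93361
  P(4)·log₂(P(4)/Q(4)) = 0.5773·log₂(0.5773/0.0644) = 1.82669

D_KL(P||Q) = -0.06357 + 0.01896 + 0.93361 + 1.82669 = 2.71569 ≈ 2.7157 bits

D_KL(Q||P) = Σ Q(x) log₂(Q(x)/P(x))

Computing term by term:
  Q(1)·log₂(Q(1)/P(1)) = 0.8482·log₂(0.8482/0.0099) = 5.44615
  Q(2)·log₂(Q(2)/P(2)) = 0.0137·log₂(0.0137/0.0238) = -0.01092
  Q(3)·log₂(Q(3)/P(3)) = 0.0737·log₂(0.0737/0.389) = -0.17688
  Q(4)·log₂(Q(4)/P(4)) = 0.0644·log₂(0.0644/0.5773) = -0.20377

D_KL(Q||P) = 5.44615 - 0.01092 - 0.17688 - 0.20377 = 5.05458 ≈ 5.0546 bits

These are NOT equal (difference: 2.3389 bits). KL divergence is asymmetric: D_KL(P||Q) ≠ D_KL(Q||P) in general.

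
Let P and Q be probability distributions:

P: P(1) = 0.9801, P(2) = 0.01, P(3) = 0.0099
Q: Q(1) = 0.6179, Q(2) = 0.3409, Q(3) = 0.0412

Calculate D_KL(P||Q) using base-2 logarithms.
0.5810 bits

D_KL(P||Q) = Σ P(x) log₂(P(x)/Q(x))

Computing term by term:
  P(1)·log₂(P(1)/Q(1)) = 0.9801·log₂(0.9801/0.6179) = 0.65231
  P(2)·log₂(P(2)/Q(2)) = 0.01·log₂(0.01/0.3409) = -0.05091
  P(3)·log₂(P(3)/Q(3)) = 0.0099·log₂(0.0099/0.0412) = -0.02037

D_KL(P||Q) = 0.65231 - 0.05091 - 0.02037 = 0.58103 ≈ 0.5810 bits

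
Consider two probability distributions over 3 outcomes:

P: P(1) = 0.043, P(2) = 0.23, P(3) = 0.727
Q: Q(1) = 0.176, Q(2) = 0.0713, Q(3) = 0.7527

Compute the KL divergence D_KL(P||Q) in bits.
0.2648 bits

D_KL(P||Q) = Σ P(x) log₂(P(x)/Q(x))

Computing term by term:
  P(1)·log₂(P(1)/Q(1)) = 0.043·log₂(0.043/0.176) = -0.08743
  P(2)·log₂(P(2)/Q(2)) = 0.23·log₂(0.23/0.0713) = 0.38862
  P(3)·log₂(P(3)/Q(3)) = 0.727·log₂(0.727/0.7527) = -0.03644

D_KL(P||Q) = -0.08743 + 0.38862 - 0.03644 = 0.26475 ≈ 0.2648 bits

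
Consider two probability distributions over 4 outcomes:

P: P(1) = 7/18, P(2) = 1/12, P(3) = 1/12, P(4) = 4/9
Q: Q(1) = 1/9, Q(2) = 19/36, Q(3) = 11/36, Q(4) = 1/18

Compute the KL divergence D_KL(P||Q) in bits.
1.6581 bits

D_KL(P||Q) = Σ P(x) log₂(P(x)/Q(x))

Computing term by term:
  P(1)·log₂(P(1)/Q(1)) = (7/18)·log₂((7/18)/(1/9)) = 0.70286
  P(2)·log₂(P(2)/Q(2)) = (1/12)·log₂((1/12)/(19/36)) = -0.22191
  P(3)·log₂(P(3)/Q(3)) = (1/12)·log₂((1/12)/(11/36)) = -0.15621
  P(4)·log₂(P(4)/Q(4)) = (4/9)·log₂((4/9)/(1/18)) = 1.33333

D_KL(P||Q) = 0.70286 - 0.22191 - 0.15621 + 1.33333 = 1.65807 ≈ 1.6581 bits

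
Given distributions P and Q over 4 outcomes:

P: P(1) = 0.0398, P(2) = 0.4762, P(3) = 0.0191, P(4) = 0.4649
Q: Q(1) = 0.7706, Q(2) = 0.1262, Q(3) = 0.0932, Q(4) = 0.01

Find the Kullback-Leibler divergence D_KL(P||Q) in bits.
3.2735 bits

D_KL(P||Q) = Σ P(x) log₂(P(x)/Q(x))

Computing term by term:
  P(1)·log₂(P(1)/Q(1)) = 0.0398·log₂(0.0398/0.7706) = -0.17015
  P(2)·log₂(P(2)/Q(2)) = 0.4762·log₂(0.4762/0.1262) = 0.91233
  P(3)·log₂(P(3)/Q(3)) = 0.0191·log₂(0.0191/0.0932) = -0.04368
  P(4)·log₂(P(4)/Q(4)) = 0.4649·log₂(0.4649/0.01) = 2.57501

D_KL(P||Q) = -0.17015 + 0.91233 - 0.04368 + 2.57501 = 3.27351 ≈ 3.2735 bits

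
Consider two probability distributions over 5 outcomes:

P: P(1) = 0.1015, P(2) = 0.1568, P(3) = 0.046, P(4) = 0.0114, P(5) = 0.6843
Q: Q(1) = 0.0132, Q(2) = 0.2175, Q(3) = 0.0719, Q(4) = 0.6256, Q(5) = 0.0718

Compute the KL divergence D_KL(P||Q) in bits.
2.3549 bits

D_KL(P||Q) = Σ P(x) log₂(P(x)/Q(x))

Computing term by term:
  P(1)·log₂(P(1)/Q(1)) = 0.1015·log₂(0.1015/0.0132) = 0.29870
  P(2)·log₂(P(2)/Q(2)) = 0.1568·log₂(0.1568/0.2175) = -0.07402
  P(3)·log₂(P(3)/Q(3)) = 0.046·log₂(0.046/0.0719) = -0.02964
  P(4)·log₂(P(4)/Q(4)) = 0.0114·log₂(0.0114/0.6256) = -0.06587
  P(5)·log₂(P(5)/Q(5)) = 0.6843·log₂(0.6843/0.0718) = 2.22574

D_KL(P||Q) = 0.29870 - 0.07402 - 0.02964 - 0.06587 + 2.22574 = 2.35491 ≈ 2.3549 bits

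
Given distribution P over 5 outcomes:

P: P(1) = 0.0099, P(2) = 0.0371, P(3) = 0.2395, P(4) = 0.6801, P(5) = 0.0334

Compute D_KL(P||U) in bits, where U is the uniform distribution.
1.0438 bits

U(i) = 1/5 for all i

D_KL(P||U) = Σ P(x) log₂(P(x) / (1/5))
           = Σ P(x) log₂(P(x)) + log₂(5)
           = log₂(5) - H(P)

H(P) = -Σ P(x) log₂(P(x)):
  -P(1)·log₂(P(1)) = -(0.0099)·log₂(0.0099) = 0.06592
  -P(2)·log₂(P(2)) = -(0.0371)·log₂(0.0371) = 0.17632
  -P(3)·log₂(P(3)) = -(0.2395)·log₂(0.2395) = 0.49383
  -P(4)·log₂(P(4)) = -(0.6801)·log₂(0.6801) = 0.37826
  -P(5)·log₂(P(5)) = -(0.0334)·log₂(0.0334) = 0.16379
H(P) = 0.06592 + 0.17632 + 0.49383 + 0.37826 + 0.16379 = 1.27812 bits

log₂(5) = 2.32193 bits

D_KL(P||U) = 2.32193 - 1.27812 = 1.04381 ≈ 1.0438 bits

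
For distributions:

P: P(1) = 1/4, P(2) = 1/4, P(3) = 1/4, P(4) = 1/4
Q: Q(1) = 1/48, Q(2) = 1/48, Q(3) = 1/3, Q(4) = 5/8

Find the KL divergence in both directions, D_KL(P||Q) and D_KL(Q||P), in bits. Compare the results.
D_KL(P||Q) = 1.3582 bits, D_KL(Q||P) = 0.8152 bits. D_KL(P||Q) is larger than D_KL(Q||P) by 0.5430 bits; the two directions differ.

D_KL(P||Q) = Σ P(x) log₂(P(x)/Q(x))

Computing term by term:
  P(1)·log₂(P(1)/Q(1)) = (1/4)·log₂((1/4)/(1/48)) = 0.89624
  P(2)·log₂(P(2)/Q(2)) = (1/4)·log₂((1/4)/(1/48)) = 0.89624
  P(3)·log₂(P(3)/Q(3)) = (1/4)·log₂((1/4)/(1/3)) = -0.10376
  P(4)·log₂(P(4)/Q(4)) = (1/4)·log₂((1/4)/(5/8)) = -0.33048

D_KL(P||Q) = 0.89624 + 0.89624 - 0.10376 - 0.33048 = 1.35824 ≈ 1.3582 bits

D_KL(Q||P) = Σ Q(x) log₂(Q(x)/P(x))

Computing term by term:
  Q(1)·log₂(Q(1)/P(1)) = (1/48)·log₂((1/48)/(1/4)) = -0.07469
  Q(2)·log₂(Q(2)/P(2)) = (1/48)·log₂((1/48)/(1/4)) = -0.07469
  Q(3)·log₂(Q(3)/P(3)) = (1/3)·log₂((1/3)/(1/4)) = 0.13835
  Q(4)·log₂(Q(4)/P(4)) = (5/8)·log₂((5/8)/(1/4)) = 0.82621

D_KL(Q||P) = -0.07469 - 0.07469 + 0.13835 + 0.82621 = 0.81518 ≈ 0.8152 bits

These are NOT equal (difference: 0.5430 bits). KL divergence is asymmetric: D_KL(P||Q) ≠ D_KL(Q||P) in general.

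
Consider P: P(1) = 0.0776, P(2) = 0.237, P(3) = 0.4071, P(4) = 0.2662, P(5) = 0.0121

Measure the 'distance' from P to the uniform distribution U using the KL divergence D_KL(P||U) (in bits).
0.4303 bits

U(i) = 1/5 for all i

D_KL(P||U) = Σ P(x) log₂(P(x) / (1/5))
           = Σ P(x) log₂(P(x)) + log₂(5)
           = log₂(5) - H(P)

H(P) = -Σ P(x) log₂(P(x)):
  -P(1)·log₂(P(1)) = -(0.0776)·log₂(0.0776) = 0.28617
  -P(2)·log₂(P(2)) = -(0.237)·log₂(0.237) = 0.49226
  -P(3)·log₂(P(3)) = -(0.4071)·log₂(0.4071) = 0.52782
  -P(4)·log₂(P(4)) = -(0.2662)·log₂(0.2662) = 0.50829
  -P(5)·log₂(P(5)) = -(0.0121)·log₂(0.0121) = 0.07706
H(P) = 0.28617 + 0.49226 + 0.52782 + 0.50829 + 0.07706 = 1.89160 bits

log₂(5) = 2.32193 bits

D_KL(P||U) = 2.32193 - 1.89160 = 0.43033 ≈ 0.4303 bits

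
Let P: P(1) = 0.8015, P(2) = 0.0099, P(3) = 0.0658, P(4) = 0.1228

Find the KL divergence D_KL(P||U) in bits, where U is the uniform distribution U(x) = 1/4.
1.0484 bits

U(i) = 1/4 for all i

D_KL(P||U) = Σ P(x) log₂(P(x) / (1/4))
           = Σ P(x) log₂(P(x)) + log₂(4)
           = log₂(4) - H(P)

H(P) = -Σ P(x) log₂(P(x)):
  -P(1)·log₂(P(1)) = -(0.8015)·log₂(0.8015) = 0.25586
  -P(2)·log₂(P(2)) = -(0.0099)·log₂(0.0099) = 0.06592
  -P(3)·log₂(P(3)) = -(0.0658)·log₂(0.0658) = 0.25832
  -P(4)·log₂(P(4)) = -(0.1228)·log₂(0.1228) = 0.37155
H(P) = 0.25586 + 0.06592 + 0.25832 + 0.37155 = 0.95165 bits

log₂(4) = 2.00000 bits

D_KL(P||U) = 2.00000 - 0.95165 = 1.04835 ≈ 1.0484 bits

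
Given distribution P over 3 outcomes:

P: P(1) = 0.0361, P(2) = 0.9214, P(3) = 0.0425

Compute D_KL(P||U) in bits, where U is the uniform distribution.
1.1095 bits

U(i) = 1/3 for all i

D_KL(P||U) = Σ P(x) log₂(P(x) / (1/3))
           = Σ P(x) log₂(P(x)) + log₂(3)
           = log₂(3) - H(P)

H(P) = -Σ P(x) log₂(P(x)):
  -P(1)·log₂(P(1)) = -(0.0361)·log₂(0.0361) = 0.17299
  -P(2)·log₂(P(2)) = -(0.9214)·log₂(0.9214) = 0.10882
  -P(3)·log₂(P(3)) = -(0.0425)·log₂(0.0425) = 0.19365
H(P) = 0.17299 + 0.10882 + 0.19365 = 0.47546 bits

log₂(3) = 1.58496 bits

D_KL(P||U) = 1.58496 - 0.47546 = 1.10950 ≈ 1.1095 bits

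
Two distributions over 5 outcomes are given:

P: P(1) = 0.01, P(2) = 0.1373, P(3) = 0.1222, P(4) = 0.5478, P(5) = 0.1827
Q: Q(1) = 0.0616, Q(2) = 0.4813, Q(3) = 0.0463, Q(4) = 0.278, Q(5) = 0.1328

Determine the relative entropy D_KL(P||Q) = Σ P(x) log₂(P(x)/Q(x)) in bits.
0.5166 bits

D_KL(P||Q) = Σ P(x) log₂(P(x)/Q(x))

Computing term by term:
  P(1)·log₂(P(1)/Q(1)) = 0.01·log₂(0.01/0.0616) = -0.02623
  P(2)·log₂(P(2)/Q(2)) = 0.1373·log₂(0.1373/0.4813) = -0.24846
  P(3)·log₂(P(3)/Q(3)) = 0.1222·log₂(0.1222/0.0463) = 0.17110
  P(4)·log₂(P(4)/Q(4)) = 0.5478·log₂(0.5478/0.278) = 0.53606
  P(5)·log₂(P(5)/Q(5)) = 0.1827·log₂(0.1827/0.1328) = 0.08408

D_KL(P||Q) = -0.02623 - 0.24846 + 0.17110 + 0.53606 + 0.08408 = 0.51655 ≈ 0.5166 bits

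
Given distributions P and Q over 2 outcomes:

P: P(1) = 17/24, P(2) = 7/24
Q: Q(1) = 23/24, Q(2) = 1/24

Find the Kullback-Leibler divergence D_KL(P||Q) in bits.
0.5099 bits

D_KL(P||Q) = Σ P(x) log₂(P(x)/Q(x))

Computing term by term:
  P(1)·log₂(P(1)/Q(1)) = (17/24)·log₂((17/24)/(23/24)) = -0.30890
  P(2)·log₂(P(2)/Q(2)) = (7/24)·log₂((7/24)/(1/24)) = 0.81881

D_KL(P||Q) = -0.30890 + 0.81881 = 0.50991 ≈ 0.5099 bits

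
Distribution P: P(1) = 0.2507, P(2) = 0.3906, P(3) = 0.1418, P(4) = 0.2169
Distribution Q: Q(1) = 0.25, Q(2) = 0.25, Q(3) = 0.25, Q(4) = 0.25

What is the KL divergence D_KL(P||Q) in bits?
0.0920 bits

D_KL(P||Q) = Σ P(x) log₂(P(x)/Q(x))

Computing term by term:
  P(1)·log₂(P(1)/Q(1)) = 0.2507·log₂(0.2507/0.25) = 0.00101
  P(2)·log₂(P(2)/Q(2)) = 0.3906·log₂(0.3906/0.25) = 0.25145
  P(3)·log₂(P(3)/Q(3)) = 0.1418·log₂(0.1418/0.25) = -0.11600
  P(4)·log₂(P(4)/Q(4)) = 0.2169·log₂(0.2169/0.25) = -0.04444

D_KL(P||Q) = 0.00101 + 0.25145 - 0.11600 - 0.04444 = 0.09202 ≈ 0.0920 bits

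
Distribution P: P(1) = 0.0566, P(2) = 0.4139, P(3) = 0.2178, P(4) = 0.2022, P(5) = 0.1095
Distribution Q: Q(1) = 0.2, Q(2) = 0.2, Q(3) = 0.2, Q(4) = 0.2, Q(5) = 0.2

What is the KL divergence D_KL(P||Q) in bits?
0.2660 bits

D_KL(P||Q) = Σ P(x) log₂(P(x)/Q(x))

Computing term by term:
  P(1)·log₂(P(1)/Q(1)) = 0.0566·log₂(0.0566/0.2) = -0.10308
  P(2)·log₂(P(2)/Q(2)) = 0.4139·log₂(0.4139/0.2) = 0.43430
  P(3)·log₂(P(3)/Q(3)) = 0.2178·log₂(0.2178/0.2) = 0.02679
  P(4)·log₂(P(4)/Q(4)) = 0.2022·log₂(0.2022/0.2) = 0.00319
  P(5)·log₂(P(5)/Q(5)) = 0.1095·log₂(0.1095/0.2) = -0.09516

D_KL(P||Q) = -0.10308 + 0.43430 + 0.02679 + 0.00319 - 0.09516 = 0.26604 ≈ 0.2660 bits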